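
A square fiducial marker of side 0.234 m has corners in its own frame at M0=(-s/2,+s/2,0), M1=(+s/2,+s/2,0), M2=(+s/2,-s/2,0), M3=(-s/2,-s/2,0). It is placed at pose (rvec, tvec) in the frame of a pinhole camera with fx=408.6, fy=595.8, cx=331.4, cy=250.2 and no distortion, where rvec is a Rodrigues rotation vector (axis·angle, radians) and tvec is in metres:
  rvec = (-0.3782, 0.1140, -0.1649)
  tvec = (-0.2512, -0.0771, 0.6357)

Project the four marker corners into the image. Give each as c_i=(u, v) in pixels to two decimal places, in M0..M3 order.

Intrinsics K: fx=408.6, fy=595.8, cx=331.4, cy=250.2
Marker side s = 0.234 m; corners in marker frame (Z=0):
  M0 = (-0.1170, +0.1170, 0)
  M1 = (+0.1170, +0.1170, 0)
  M2 = (+0.1170, -0.1170, 0)
  M3 = (-0.1170, -0.1170, 0)
rvec = (-0.3782, 0.1140, -0.1649), |rvec| = θ = 0.42805 rad = 24.525°
Rodrigues: sinθ=0.41509, 1−cosθ=0.09022; R = I + sinθ·[k]× + (1−cosθ)·[k]×²:
    [+0.98021 +0.13868 +0.14126]
    [-0.18114 +0.91618 +0.35750]
    [-0.07984 -0.37601 +0.92317]
t = (-0.2512, -0.0771, 0.6357) m
M0: Pc = R·M0+t = (-0.34966, +0.05129, +0.60105); u = 408.6·(-0.34966)/0.60105 + 331.4 = 93.6973, v = 595.8·(+0.05129)/0.60105 + 250.2 = 301.0385
M1: Pc = R·M1+t = (-0.12029, +0.00890, +0.58237); u = 408.6·(-0.12029)/0.58237 + 331.4 = 247.0021, v = 595.8·(+0.00890)/0.58237 + 250.2 = 259.3047
M2: Pc = R·M2+t = (-0.15274, -0.20549, +0.67035); u = 408.6·(-0.15274)/0.67035 + 331.4 = 238.2998, v = 595.8·(-0.20549)/0.67035 + 250.2 = 67.5665
M3: Pc = R·M3+t = (-0.38211, -0.16310, +0.68903); u = 408.6·(-0.38211)/0.68903 + 331.4 = 104.8073, v = 595.8·(-0.16310)/0.68903 + 250.2 = 109.1700

c0=(93.70, 301.04) c1=(247.00, 259.30) c2=(238.30, 67.57) c3=(104.81, 109.17)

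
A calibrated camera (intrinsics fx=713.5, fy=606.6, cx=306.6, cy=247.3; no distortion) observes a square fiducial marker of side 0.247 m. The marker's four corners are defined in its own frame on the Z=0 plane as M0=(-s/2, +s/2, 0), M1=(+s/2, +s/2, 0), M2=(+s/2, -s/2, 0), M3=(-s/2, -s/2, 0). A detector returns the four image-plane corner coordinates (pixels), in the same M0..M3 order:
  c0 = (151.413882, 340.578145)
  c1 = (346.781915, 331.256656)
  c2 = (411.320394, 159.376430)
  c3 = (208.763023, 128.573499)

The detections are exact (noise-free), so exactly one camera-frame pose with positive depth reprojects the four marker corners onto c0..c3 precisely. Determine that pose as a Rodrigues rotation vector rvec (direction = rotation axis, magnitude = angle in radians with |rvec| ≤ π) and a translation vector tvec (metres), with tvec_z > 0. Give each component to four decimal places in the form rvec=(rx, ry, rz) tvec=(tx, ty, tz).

rvec=(0.3747, -0.6274, 0.1675) tvec=(-0.0188, -0.0025, 0.7284)

Intrinsics K: fx=713.5, fy=606.6, cx=306.6, cy=247.3
Marker side s = 0.247 m; corners in marker frame (Z=0):
  M0 = (-0.1235, +0.1235, 0)
  M1 = (+0.1235, +0.1235, 0)
  M2 = (+0.1235, -0.1235, 0)
  M3 = (-0.1235, -0.1235, 0)
Detected image corners:
  c0 = (151.413882, 340.578145) px
  c1 = (346.781915, 331.256656) px
  c2 = (411.320394, 159.376430) px
  c3 = (208.763023, 128.573499) px
Planar DLT: solve 8×8 A·h = b for H (H[2,2]=1):
  H  [+1035.17205 -136.75371 +288.19329]
  H  [+237.20623 +864.49465 +245.21823]
  H  [+0.82402 +0.39870 +1.00000]
B = K⁻¹H; ‖b₁‖=1.372915, ‖b₂‖=1.372915; λ = 2/(‖b₁‖+‖b₂‖) = 0.728377, sign → tz>0 ⇒ λ=+0.728377
r₁ = λ·B[:,0] = (+0.79884,+0.04014,+0.60020); r₂ = λ·B[:,1] = (-0.26439,+0.91965,+0.29040)
r₃ = r₁×r₂ = (-0.54032,-0.39067,+0.74527); SVD([r₁ r₂ r₃]) → R = UVᵀ:
  R  [+0.79884 -0.26439 -0.54032]
  R  [+0.04014 +0.91965 -0.39067]
  R  [+0.60020 +0.29040 +0.74527]
t = (-0.01879, -0.00250, +0.72838) m
tr R = 2.463768; θ = arccos((tr R − 1)/2) = 0.749714 rad = 42.955°
axis k = ((R−Rᵀ)₃₂, (R−Rᵀ)₁₃, (R−Rᵀ)₂₁) / (2 sinθ) = (+0.499740, -0.836857, +0.223450)
rvec = θ·k = (+0.374662, -0.627403, +0.167523)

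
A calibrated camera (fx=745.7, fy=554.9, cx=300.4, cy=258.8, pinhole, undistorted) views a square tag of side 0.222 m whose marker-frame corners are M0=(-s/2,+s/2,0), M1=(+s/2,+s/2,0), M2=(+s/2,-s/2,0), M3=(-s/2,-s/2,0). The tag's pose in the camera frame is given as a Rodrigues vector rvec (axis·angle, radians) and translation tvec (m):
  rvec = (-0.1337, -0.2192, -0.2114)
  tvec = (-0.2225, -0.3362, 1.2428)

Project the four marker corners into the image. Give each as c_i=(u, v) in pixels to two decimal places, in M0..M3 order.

c0=(112.48, 163.40) c1=(245.82, 148.34) c2=(218.13, 57.18) c3=(86.25, 68.17)

Intrinsics K: fx=745.7, fy=554.9, cx=300.4, cy=258.8
Marker side s = 0.222 m; corners in marker frame (Z=0):
  M0 = (-0.1110, +0.1110, 0)
  M1 = (+0.1110, +0.1110, 0)
  M2 = (+0.1110, -0.1110, 0)
  M3 = (-0.1110, -0.1110, 0)
rvec = (-0.1337, -0.2192, -0.2114), |rvec| = θ = 0.33259 rad = 19.056°
Rodrigues: sinθ=0.32649, 1−cosθ=0.05480; R = I + sinθ·[k]× + (1−cosθ)·[k]×²:
    [+0.95406 +0.22204 -0.20118]
    [-0.19301 +0.96900 +0.15421]
    [+0.22918 -0.10829 +0.96734]
t = (-0.2225, -0.3362, 1.2428) m
M0: Pc = R·M0+t = (-0.30375, -0.20722, +1.20534); u = 745.7·(-0.30375)/1.20534 + 300.4 = 112.4788, v = 554.9·(-0.20722)/1.20534 + 258.8 = 163.4040
M1: Pc = R·M1+t = (-0.09195, -0.25006, +1.25622); u = 745.7·(-0.09195)/1.25622 + 300.4 = 245.8161, v = 554.9·(-0.25006)/1.25622 + 258.8 = 148.3411
M2: Pc = R·M2+t = (-0.14125, -0.46518, +1.28026); u = 745.7·(-0.14125)/1.28026 + 300.4 = 218.1296, v = 554.9·(-0.46518)/1.28026 + 258.8 = 57.1768
M3: Pc = R·M3+t = (-0.35305, -0.42234, +1.22938); u = 745.7·(-0.35305)/1.22938 + 300.4 = 86.2539, v = 554.9·(-0.42234)/1.22938 + 258.8 = 68.1722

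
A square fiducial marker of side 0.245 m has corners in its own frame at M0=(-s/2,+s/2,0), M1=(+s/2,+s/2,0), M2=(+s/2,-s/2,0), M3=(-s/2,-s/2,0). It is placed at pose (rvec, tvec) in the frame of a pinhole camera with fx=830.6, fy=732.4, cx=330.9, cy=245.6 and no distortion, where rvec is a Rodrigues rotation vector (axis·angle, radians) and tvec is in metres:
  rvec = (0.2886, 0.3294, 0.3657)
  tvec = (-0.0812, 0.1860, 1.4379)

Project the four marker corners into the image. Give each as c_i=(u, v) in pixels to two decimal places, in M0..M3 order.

Intrinsics K: fx=830.6, fy=732.4, cx=330.9, cy=245.6
Marker side s = 0.245 m; corners in marker frame (Z=0):
  M0 = (-0.1225, +0.1225, 0)
  M1 = (+0.1225, +0.1225, 0)
  M2 = (+0.1225, -0.1225, 0)
  M3 = (-0.1225, -0.1225, 0)
rvec = (0.2886, 0.3294, 0.3657), |rvec| = θ = 0.57055 rad = 32.690°
Rodrigues: sinθ=0.54010, 1−cosθ=0.15840; R = I + sinθ·[k]× + (1−cosθ)·[k]×²:
    [+0.88213 -0.29992 +0.36317]
    [+0.39244 +0.89440 -0.21458]
    [-0.26046 +0.33181 +0.90668]
t = (-0.0812, 0.1860, 1.4379) m
M0: Pc = R·M0+t = (-0.22600, +0.24749, +1.51045); u = 830.6·(-0.22600)/1.51045 + 330.9 = 206.6216, v = 732.4·(+0.24749)/1.51045 + 245.6 = 365.6050
M1: Pc = R·M1+t = (-0.00988, +0.34364, +1.44664); u = 830.6·(-0.00988)/1.44664 + 330.9 = 325.2275, v = 732.4·(+0.34364)/1.44664 + 245.6 = 419.5755
M2: Pc = R·M2+t = (+0.06360, +0.12451, +1.36535); u = 830.6·(+0.06360)/1.36535 + 330.9 = 369.5915, v = 732.4·(+0.12451)/1.36535 + 245.6 = 312.3895
M3: Pc = R·M3+t = (-0.15252, +0.02836, +1.42916); u = 830.6·(-0.15252)/1.42916 + 330.9 = 242.2581, v = 732.4·(+0.02836)/1.42916 + 245.6 = 260.1350

c0=(206.62, 365.61) c1=(325.23, 419.58) c2=(369.59, 312.39) c3=(242.26, 260.14)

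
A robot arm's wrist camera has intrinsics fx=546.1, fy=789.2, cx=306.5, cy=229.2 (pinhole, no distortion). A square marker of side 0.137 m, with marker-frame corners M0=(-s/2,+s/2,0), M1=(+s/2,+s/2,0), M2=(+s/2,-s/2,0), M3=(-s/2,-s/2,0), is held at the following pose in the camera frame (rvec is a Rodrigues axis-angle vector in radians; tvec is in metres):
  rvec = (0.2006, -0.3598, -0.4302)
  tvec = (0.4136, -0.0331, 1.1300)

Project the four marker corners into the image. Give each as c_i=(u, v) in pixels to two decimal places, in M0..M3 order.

c0=(490.95, 269.83) c1=(538.79, 227.68) c2=(521.75, 142.59) c3=(471.70, 182.96)

Intrinsics K: fx=546.1, fy=789.2, cx=306.5, cy=229.2
Marker side s = 0.137 m; corners in marker frame (Z=0):
  M0 = (-0.0685, +0.0685, 0)
  M1 = (+0.0685, +0.0685, 0)
  M2 = (+0.0685, -0.0685, 0)
  M3 = (-0.0685, -0.0685, 0)
rvec = (0.2006, -0.3598, -0.4302), |rvec| = θ = 0.59562 rad = 34.127°
Rodrigues: sinθ=0.56103, 1−cosθ=0.17220; R = I + sinθ·[k]× + (1−cosθ)·[k]×²:
    [+0.84733 +0.37018 -0.38079]
    [-0.44024 +0.89064 -0.11382]
    [+0.29701 +0.26408 +0.91763]
t = (0.4136, -0.0331, 1.1300) m
M0: Pc = R·M0+t = (+0.38091, +0.05807, +1.12774); u = 546.1·(+0.38091)/1.12774 + 306.5 = 490.9547, v = 789.2·(+0.05807)/1.12774 + 229.2 = 269.8343
M1: Pc = R·M1+t = (+0.49700, -0.00225, +1.16843); u = 546.1·(+0.49700)/1.16843 + 306.5 = 538.7862, v = 789.2·(-0.00225)/1.16843 + 229.2 = 227.6815
M2: Pc = R·M2+t = (+0.44629, -0.12427, +1.13226); u = 546.1·(+0.44629)/1.13226 + 306.5 = 521.7484, v = 789.2·(-0.12427)/1.13226 + 229.2 = 142.5852
M3: Pc = R·M3+t = (+0.33020, -0.06395, +1.09157); u = 546.1·(+0.33020)/1.09157 + 306.5 = 471.6964, v = 789.2·(-0.06395)/1.09157 + 229.2 = 182.9630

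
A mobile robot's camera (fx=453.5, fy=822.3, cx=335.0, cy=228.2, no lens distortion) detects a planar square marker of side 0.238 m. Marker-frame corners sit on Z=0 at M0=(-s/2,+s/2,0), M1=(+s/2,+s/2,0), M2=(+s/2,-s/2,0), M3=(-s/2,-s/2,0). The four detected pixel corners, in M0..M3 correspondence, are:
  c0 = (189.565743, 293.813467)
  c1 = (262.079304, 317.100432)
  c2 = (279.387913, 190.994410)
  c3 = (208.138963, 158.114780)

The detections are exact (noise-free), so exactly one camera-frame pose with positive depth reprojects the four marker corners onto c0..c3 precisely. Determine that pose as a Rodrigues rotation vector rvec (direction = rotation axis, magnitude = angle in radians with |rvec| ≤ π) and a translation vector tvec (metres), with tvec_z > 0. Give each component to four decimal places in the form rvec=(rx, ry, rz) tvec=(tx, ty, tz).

Intrinsics K: fx=453.5, fy=822.3, cx=335.0, cy=228.2
Marker side s = 0.238 m; corners in marker frame (Z=0):
  M0 = (-0.1190, +0.1190, 0)
  M1 = (+0.1190, +0.1190, 0)
  M2 = (+0.1190, -0.1190, 0)
  M3 = (-0.1190, -0.1190, 0)
Detected image corners:
  c0 = (189.565743, 293.813467) px
  c1 = (262.079304, 317.100432) px
  c2 = (279.387913, 190.994410) px
  c3 = (208.138963, 158.114780) px
Planar DLT: solve 8×8 A·h = b for H (H[2,2]=1):
  H  [+374.17651 -74.63195 +236.10434]
  H  [+191.74586 +549.94030 +240.54093]
  H  [+0.30731 +0.00278 +1.00000]
B = K⁻¹H; ‖b₁‖=0.688484, ‖b₂‖=0.688484; λ = 2/(‖b₁‖+‖b₂‖) = 1.452467, sign → tz>0 ⇒ λ=+1.452467
r₁ = λ·B[:,0] = (+0.86869,+0.21482,+0.44635); r₂ = λ·B[:,1] = (-0.24201,+0.97026,+0.00404)
r₃ = r₁×r₂ = (-0.43221,-0.11153,+0.89485); SVD([r₁ r₂ r₃]) → R = UVᵀ:
  R  [+0.86869 -0.24201 -0.43221]
  R  [+0.21482 +0.97026 -0.11153]
  R  [+0.44635 +0.00404 +0.89485]
t = (-0.31674, +0.02180, +1.45247) m
tr R = 2.733801; θ = arccos((tr R − 1)/2) = 0.521846 rad = 29.900°
axis k = ((R−Rᵀ)₃₂, (R−Rᵀ)₁₃, (R−Rᵀ)₂₁) / (2 sinθ) = (+0.115923, -0.881244, +0.458226)
rvec = θ·k = (+0.060494, -0.459873, +0.239124)

rvec=(0.0605, -0.4599, 0.2391) tvec=(-0.3167, 0.0218, 1.4525)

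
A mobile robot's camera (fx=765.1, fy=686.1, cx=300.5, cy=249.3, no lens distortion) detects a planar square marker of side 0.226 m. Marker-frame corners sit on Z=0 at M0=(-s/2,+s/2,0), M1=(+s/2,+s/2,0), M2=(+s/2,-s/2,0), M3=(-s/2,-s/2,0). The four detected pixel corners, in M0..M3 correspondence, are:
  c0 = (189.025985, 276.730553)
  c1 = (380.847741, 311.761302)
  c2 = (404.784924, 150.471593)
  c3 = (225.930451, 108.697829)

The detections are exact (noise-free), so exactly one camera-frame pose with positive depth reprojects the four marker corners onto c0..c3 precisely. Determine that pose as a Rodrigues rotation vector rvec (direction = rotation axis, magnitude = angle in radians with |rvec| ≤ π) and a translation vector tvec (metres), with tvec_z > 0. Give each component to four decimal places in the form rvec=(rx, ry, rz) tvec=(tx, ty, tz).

Intrinsics K: fx=765.1, fy=686.1, cx=300.5, cy=249.3
Marker side s = 0.226 m; corners in marker frame (Z=0):
  M0 = (-0.1130, +0.1130, 0)
  M1 = (+0.1130, +0.1130, 0)
  M2 = (+0.1130, -0.1130, 0)
  M3 = (-0.1130, -0.1130, 0)
Detected image corners:
  c0 = (189.025985, 276.730553) px
  c1 = (380.847741, 311.761302) px
  c2 = (404.784924, 150.471593) px
  c3 = (225.930451, 108.697829) px
Planar DLT: solve 8×8 A·h = b for H (H[2,2]=1):
  H  [+892.45933 -214.71094 +303.16619]
  H  [+222.09517 +671.06190 +209.93738]
  H  [+0.24406 -0.26952 +1.00000]
B = K⁻¹H; ‖b₁‖=1.122941, ‖b₂‖=1.122941; λ = 2/(‖b₁‖+‖b₂‖) = 0.890518, sign → tz>0 ⇒ λ=+0.890518
r₁ = λ·B[:,0] = (+0.95339,+0.20930,+0.21734); r₂ = λ·B[:,1] = (-0.15564,+0.95821,-0.24002)
r₃ = r₁×r₂ = (-0.25849,+0.19500,+0.94613); SVD([r₁ r₂ r₃]) → R = UVᵀ:
  R  [+0.95339 -0.15564 -0.25849]
  R  [+0.20930 +0.95821 +0.19500]
  R  [+0.21734 -0.24002 +0.94613]
t = (+0.00310, -0.05109, +0.89052) m
tr R = 2.857733; θ = arccos((tr R − 1)/2) = 0.379456 rad = 21.741°
axis k = ((R−Rᵀ)₃₂, (R−Rᵀ)₁₃, (R−Rᵀ)₂₁) / (2 sinθ) = (-0.587205, -0.642288, +0.492603)
rvec = θ·k = (-0.222818, -0.243720, +0.186921)

rvec=(-0.2228, -0.2437, 0.1869) tvec=(0.0031, -0.0511, 0.8905)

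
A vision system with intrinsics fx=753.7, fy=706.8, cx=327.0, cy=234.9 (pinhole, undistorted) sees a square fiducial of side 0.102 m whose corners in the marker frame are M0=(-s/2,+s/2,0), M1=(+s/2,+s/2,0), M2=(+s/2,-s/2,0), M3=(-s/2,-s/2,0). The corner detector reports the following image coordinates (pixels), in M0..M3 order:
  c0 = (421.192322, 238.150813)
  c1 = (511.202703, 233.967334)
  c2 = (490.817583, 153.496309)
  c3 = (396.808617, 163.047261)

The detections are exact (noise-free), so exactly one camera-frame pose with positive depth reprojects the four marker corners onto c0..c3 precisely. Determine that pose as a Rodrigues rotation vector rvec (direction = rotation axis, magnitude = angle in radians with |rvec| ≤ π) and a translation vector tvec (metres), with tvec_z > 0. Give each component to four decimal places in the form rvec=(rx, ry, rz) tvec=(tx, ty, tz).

Intrinsics K: fx=753.7, fy=706.8, cx=327.0, cy=234.9
Marker side s = 0.102 m; corners in marker frame (Z=0):
  M0 = (-0.0510, +0.0510, 0)
  M1 = (+0.0510, +0.0510, 0)
  M2 = (+0.0510, -0.0510, 0)
  M3 = (-0.0510, -0.0510, 0)
Detected image corners:
  c0 = (421.192322, 238.150813) px
  c1 = (511.202703, 233.967334) px
  c2 = (490.817583, 153.496309) px
  c3 = (396.808617, 163.047261) px
Planar DLT: solve 8×8 A·h = b for H (H[2,2]=1):
  H  [+616.89774 +483.17417 +453.86791]
  H  [-189.86547 +875.78654 +198.42190]
  H  [-0.62544 +0.57822 +1.00000]
B = K⁻¹H; ‖b₁‖=1.258029, ‖b₂‖=1.258029; λ = 2/(‖b₁‖+‖b₂‖) = 0.794894, sign → tz>0 ⇒ λ=+0.794894
r₁ = λ·B[:,0] = (+0.86631,-0.04830,-0.49716); r₂ = λ·B[:,1] = (+0.31017,+0.83219,+0.45962)
r₃ = r₁×r₂ = (+0.39153,-0.55238,+0.73592); SVD([r₁ r₂ r₃]) → R = UVᵀ:
  R  [+0.86631 +0.31017 +0.39153]
  R  [-0.04830 +0.83219 -0.55238]
  R  [-0.49716 +0.45962 +0.73592]
t = (+0.13380, -0.04102, +0.79489) m
tr R = 2.434421; θ = arccos((tr R − 1)/2) = 0.771005 rad = 44.175°
axis k = ((R−Rᵀ)₃₂, (R−Rᵀ)₁₃, (R−Rᵀ)₂₁) / (2 sinθ) = (+0.726124, +0.637644, -0.257206)
rvec = θ·k = (+0.559845, +0.491627, -0.198307)

rvec=(0.5598, 0.4916, -0.1983) tvec=(0.1338, -0.0410, 0.7949)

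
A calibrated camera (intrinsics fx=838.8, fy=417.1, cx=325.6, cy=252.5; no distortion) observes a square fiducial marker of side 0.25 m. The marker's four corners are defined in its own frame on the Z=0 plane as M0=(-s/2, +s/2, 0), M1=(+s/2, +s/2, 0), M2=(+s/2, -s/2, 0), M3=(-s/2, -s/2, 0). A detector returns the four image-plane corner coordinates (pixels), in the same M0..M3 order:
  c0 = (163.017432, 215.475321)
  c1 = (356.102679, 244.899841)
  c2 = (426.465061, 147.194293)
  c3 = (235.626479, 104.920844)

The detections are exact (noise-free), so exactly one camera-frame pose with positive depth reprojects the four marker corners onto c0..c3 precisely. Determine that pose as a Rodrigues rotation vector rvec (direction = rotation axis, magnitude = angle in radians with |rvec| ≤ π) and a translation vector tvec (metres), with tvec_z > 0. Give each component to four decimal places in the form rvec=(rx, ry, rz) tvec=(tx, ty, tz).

Intrinsics K: fx=838.8, fy=417.1, cx=325.6, cy=252.5
Marker side s = 0.25 m; corners in marker frame (Z=0):
  M0 = (-0.1250, +0.1250, 0)
  M1 = (+0.1250, +0.1250, 0)
  M2 = (+0.1250, -0.1250, 0)
  M3 = (-0.1250, -0.1250, 0)
Detected image corners:
  c0 = (163.017432, 215.475321) px
  c1 = (356.102679, 244.899841) px
  c2 = (426.465061, 147.194293) px
  c3 = (235.626479, 104.920844) px
Planar DLT: solve 8×8 A·h = b for H (H[2,2]=1):
  H  [+901.32495 -249.83274 +300.18058]
  H  [+223.47639 +436.69692 +179.92503]
  H  [+0.45177 +0.12142 +1.00000]
B = K⁻¹H; ‖b₁‖=1.039910, ‖b₂‖=1.039910; λ = 2/(‖b₁‖+‖b₂‖) = 0.961621, sign → tz>0 ⇒ λ=+0.961621
r₁ = λ·B[:,0] = (+0.86467,+0.25223,+0.43443); r₂ = λ·B[:,1] = (-0.33174,+0.93612,+0.11676)
r₃ = r₁×r₂ = (-0.37723,-0.24508,+0.89310); SVD([r₁ r₂ r₃]) → R = UVᵀ:
  R  [+0.86467 -0.33174 -0.37723]
  R  [+0.25223 +0.93612 -0.24508]
  R  [+0.43443 +0.11676 +0.89310]
t = (-0.02914, -0.16732, +0.96162) m
tr R = 2.693888; θ = arccos((tr R − 1)/2) = 0.560585 rad = 32.119°
axis k = ((R−Rᵀ)₃₂, (R−Rᵀ)₁₃, (R−Rᵀ)₂₁) / (2 sinθ) = (+0.340279, -0.763295, +0.549172)
rvec = θ·k = (+0.190756, -0.427892, +0.307858)

rvec=(0.1908, -0.4279, 0.3079) tvec=(-0.0291, -0.1673, 0.9616)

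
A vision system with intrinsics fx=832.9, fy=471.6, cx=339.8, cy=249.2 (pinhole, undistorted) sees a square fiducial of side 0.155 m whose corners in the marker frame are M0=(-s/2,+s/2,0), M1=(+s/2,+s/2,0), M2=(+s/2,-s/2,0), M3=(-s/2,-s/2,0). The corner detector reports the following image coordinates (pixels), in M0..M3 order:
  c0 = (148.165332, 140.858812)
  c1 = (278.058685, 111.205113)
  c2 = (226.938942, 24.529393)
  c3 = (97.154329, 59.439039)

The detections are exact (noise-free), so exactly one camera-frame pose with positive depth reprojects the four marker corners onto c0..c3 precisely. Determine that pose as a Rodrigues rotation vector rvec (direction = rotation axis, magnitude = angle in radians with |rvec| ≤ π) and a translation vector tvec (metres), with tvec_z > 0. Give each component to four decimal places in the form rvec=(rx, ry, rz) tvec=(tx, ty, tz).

rvec=(0.1620, 0.2862, -0.3044) tvec=(-0.1577, -0.2976, 0.8543)

Intrinsics K: fx=832.9, fy=471.6, cx=339.8, cy=249.2
Marker side s = 0.155 m; corners in marker frame (Z=0):
  M0 = (-0.0775, +0.0775, 0)
  M1 = (+0.0775, +0.0775, 0)
  M2 = (+0.0775, -0.0775, 0)
  M3 = (-0.0775, -0.0775, 0)
Detected image corners:
  c0 = (148.165332, 140.858812) px
  c1 = (278.058685, 111.205113) px
  c2 = (226.938942, 24.529393) px
  c3 = (97.154329, 59.439039) px
Planar DLT: solve 8×8 A·h = b for H (H[2,2]=1):
  H  [+771.58867 +354.42230 +186.07026]
  H  [-237.69066 +552.96702 +84.88248]
  H  [-0.35231 +0.13316 +1.00000]
B = K⁻¹H; ‖b₁‖=1.170600, ‖b₂‖=1.170600; λ = 2/(‖b₁‖+‖b₂‖) = 0.854263, sign → tz>0 ⇒ λ=+0.854263
r₁ = λ·B[:,0] = (+0.91416,-0.27152,-0.30096); r₂ = λ·B[:,1] = (+0.31710,+0.94154,+0.11375)
r₃ = r₁×r₂ = (+0.25248,-0.19943,+0.94683); SVD([r₁ r₂ r₃]) → R = UVᵀ:
  R  [+0.91416 +0.31710 +0.25248]
  R  [-0.27152 +0.94154 -0.19943]
  R  [-0.30096 +0.11375 +0.94683]
t = (-0.15767, -0.29765, +0.85426) m
tr R = 2.802535; θ = arccos((tr R − 1)/2) = 0.448111 rad = 25.675°
axis k = ((R−Rᵀ)₃₂, (R−Rᵀ)₁₃, (R−Rᵀ)₂₁) / (2 sinθ) = (+0.361418, +0.638698, -0.679295)
rvec = θ·k = (+0.161955, +0.286207, -0.304399)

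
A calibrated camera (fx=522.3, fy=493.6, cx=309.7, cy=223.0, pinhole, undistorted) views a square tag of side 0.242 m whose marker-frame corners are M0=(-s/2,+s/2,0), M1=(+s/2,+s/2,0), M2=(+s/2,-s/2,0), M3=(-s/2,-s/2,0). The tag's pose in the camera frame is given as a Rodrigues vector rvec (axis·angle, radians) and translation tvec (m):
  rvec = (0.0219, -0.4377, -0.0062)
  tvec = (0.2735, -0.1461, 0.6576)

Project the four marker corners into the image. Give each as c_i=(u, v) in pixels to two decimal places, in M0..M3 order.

c0=(450.40, 203.68) c1=(590.99, 204.67) c2=(592.94, 35.41) c3=(451.40, 5.66)

Intrinsics K: fx=522.3, fy=493.6, cx=309.7, cy=223.0
Marker side s = 0.242 m; corners in marker frame (Z=0):
  M0 = (-0.1210, +0.1210, 0)
  M1 = (+0.1210, +0.1210, 0)
  M2 = (+0.1210, -0.1210, 0)
  M3 = (-0.1210, -0.1210, 0)
rvec = (0.0219, -0.4377, -0.0062), |rvec| = θ = 0.43829 rad = 25.112°
Rodrigues: sinθ=0.42439, 1−cosθ=0.09452; R = I + sinθ·[k]× + (1−cosθ)·[k]×²:
    [+0.90571 +0.00129 -0.42389]
    [-0.01072 +0.99975 -0.01987]
    [+0.42375 +0.02254 +0.90550]
t = (0.2735, -0.1461, 0.6576) m
M0: Pc = R·M0+t = (+0.16406, -0.02383, +0.60905); u = 522.3·(+0.16406)/0.60905 + 309.7 = 450.3951, v = 493.6·(-0.02383)/0.60905 + 223.0 = 203.6842
M1: Pc = R·M1+t = (+0.38325, -0.02643, +0.71160); u = 522.3·(+0.38325)/0.71160 + 309.7 = 590.9950, v = 493.6·(-0.02643)/0.71160 + 223.0 = 204.6683
M2: Pc = R·M2+t = (+0.38294, -0.26837, +0.70615); u = 522.3·(+0.38294)/0.70615 + 309.7 = 592.9376, v = 493.6·(-0.26837)/0.70615 + 223.0 = 35.4107
M3: Pc = R·M3+t = (+0.16375, -0.26577, +0.60360); u = 522.3·(+0.16375)/0.60360 + 309.7 = 451.3971, v = 493.6·(-0.26577)/0.60360 + 223.0 = 5.6616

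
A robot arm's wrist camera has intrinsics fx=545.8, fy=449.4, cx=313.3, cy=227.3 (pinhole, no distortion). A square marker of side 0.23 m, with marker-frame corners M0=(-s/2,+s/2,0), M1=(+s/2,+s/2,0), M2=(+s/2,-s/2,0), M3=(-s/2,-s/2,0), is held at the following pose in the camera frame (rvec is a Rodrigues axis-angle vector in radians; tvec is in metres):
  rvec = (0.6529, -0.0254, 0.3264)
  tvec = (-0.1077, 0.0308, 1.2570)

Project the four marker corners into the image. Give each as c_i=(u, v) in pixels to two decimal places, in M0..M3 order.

c0=(208.36, 255.80) c1=(299.53, 277.58) c2=(329.90, 219.26) c3=(228.90, 193.52)

Intrinsics K: fx=545.8, fy=449.4, cx=313.3, cy=227.3
Marker side s = 0.23 m; corners in marker frame (Z=0):
  M0 = (-0.1150, +0.1150, 0)
  M1 = (+0.1150, +0.1150, 0)
  M2 = (+0.1150, -0.1150, 0)
  M3 = (-0.1150, -0.1150, 0)
rvec = (0.6529, -0.0254, 0.3264), |rvec| = θ = 0.73038 rad = 41.848°
Rodrigues: sinθ=0.66716, 1−cosθ=0.25508; R = I + sinθ·[k]× + (1−cosθ)·[k]×²:
    [+0.94875 -0.30607 +0.07870]
    [+0.29021 +0.74523 -0.60034]
    [+0.12510 +0.59242 +0.79586]
t = (-0.1077, 0.0308, 1.2570) m
M0: Pc = R·M0+t = (-0.25200, +0.08313, +1.31074); u = 545.8·(-0.25200)/1.31074 + 313.3 = 208.3638, v = 449.4·(+0.08313)/1.31074 + 227.3 = 255.8007
M1: Pc = R·M1+t = (-0.03379, +0.14988, +1.33951); u = 545.8·(-0.03379)/1.33951 + 313.3 = 299.5310, v = 449.4·(+0.14988)/1.33951 + 227.3 = 277.5825
M2: Pc = R·M2+t = (+0.03660, -0.02153, +1.20326); u = 545.8·(+0.03660)/1.20326 + 313.3 = 329.9039, v = 449.4·(-0.02153)/1.20326 + 227.3 = 219.2602
M3: Pc = R·M3+t = (-0.18161, -0.08828, +1.17449); u = 545.8·(-0.18161)/1.17449 + 313.3 = 228.9043, v = 449.4·(-0.08828)/1.17449 + 227.3 = 193.5226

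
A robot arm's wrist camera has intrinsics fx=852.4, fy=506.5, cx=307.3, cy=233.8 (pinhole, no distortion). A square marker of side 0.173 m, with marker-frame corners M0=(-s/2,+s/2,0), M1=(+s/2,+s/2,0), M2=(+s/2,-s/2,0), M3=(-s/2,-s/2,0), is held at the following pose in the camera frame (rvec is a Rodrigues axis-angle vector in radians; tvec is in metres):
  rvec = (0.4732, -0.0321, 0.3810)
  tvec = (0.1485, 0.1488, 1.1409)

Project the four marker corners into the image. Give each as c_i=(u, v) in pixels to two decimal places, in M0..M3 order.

Intrinsics K: fx=852.4, fy=506.5, cx=307.3, cy=233.8
Marker side s = 0.173 m; corners in marker frame (Z=0):
  M0 = (-0.0865, +0.0865, 0)
  M1 = (+0.0865, +0.0865, 0)
  M2 = (+0.0865, -0.0865, 0)
  M3 = (-0.0865, -0.0865, 0)
rvec = (0.4732, -0.0321, 0.3810), |rvec| = θ = 0.60837 rad = 34.857°
Rodrigues: sinθ=0.57153, 1−cosθ=0.17942; R = I + sinθ·[k]× + (1−cosθ)·[k]×²:
    [+0.92913 -0.36529 +0.05724]
    [+0.35057 +0.82108 -0.45047]
    [+0.11755 +0.43862 +0.89095]
t = (0.1485, 0.1488, 1.1409) m
M0: Pc = R·M0+t = (+0.03653, +0.18950, +1.16867); u = 852.4·(+0.03653)/1.16867 + 307.3 = 333.9458, v = 506.5·(+0.18950)/1.16867 + 233.8 = 315.9288
M1: Pc = R·M1+t = (+0.19727, +0.25015, +1.18901); u = 852.4·(+0.19727)/1.18901 + 307.3 = 448.7242, v = 506.5·(+0.25015)/1.18901 + 233.8 = 340.3591
M2: Pc = R·M2+t = (+0.26047, +0.10810, +1.11313); u = 852.4·(+0.26047)/1.11313 + 307.3 = 506.7583, v = 506.5·(+0.10810)/1.11313 + 233.8 = 282.9882
M3: Pc = R·M3+t = (+0.09973, +0.04745, +1.09279); u = 852.4·(+0.09973)/1.09279 + 307.3 = 385.0899, v = 506.5·(+0.04745)/1.09279 + 233.8 = 255.7938

c0=(333.95, 315.93) c1=(448.72, 340.36) c2=(506.76, 282.99) c3=(385.09, 255.79)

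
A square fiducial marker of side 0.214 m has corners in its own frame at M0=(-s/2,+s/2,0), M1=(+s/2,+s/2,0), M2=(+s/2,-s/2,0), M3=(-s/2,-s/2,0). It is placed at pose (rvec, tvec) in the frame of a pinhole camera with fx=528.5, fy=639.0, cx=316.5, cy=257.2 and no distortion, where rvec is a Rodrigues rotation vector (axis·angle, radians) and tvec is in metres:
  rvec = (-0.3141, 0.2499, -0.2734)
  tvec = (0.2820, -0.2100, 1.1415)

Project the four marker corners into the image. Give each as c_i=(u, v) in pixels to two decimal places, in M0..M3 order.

Intrinsics K: fx=528.5, fy=639.0, cx=316.5, cy=257.2
Marker side s = 0.214 m; corners in marker frame (Z=0):
  M0 = (-0.1070, +0.1070, 0)
  M1 = (+0.1070, +0.1070, 0)
  M2 = (+0.1070, -0.1070, 0)
  M3 = (-0.1070, -0.1070, 0)
rvec = (-0.3141, 0.2499, -0.2734), |rvec| = θ = 0.48565 rad = 27.826°
Rodrigues: sinθ=0.46678, 1−cosθ=0.11563; R = I + sinθ·[k]× + (1−cosθ)·[k]×²:
    [+0.93274 +0.22430 +0.28229]
    [-0.30126 +0.91499 +0.26840]
    [-0.19809 -0.33539 +0.92102]
t = (0.2820, -0.2100, 1.1415) m
M0: Pc = R·M0+t = (+0.20620, -0.07986, +1.12681); u = 528.5·(+0.20620)/1.12681 + 316.5 = 413.2112, v = 639.0·(-0.07986)/1.12681 + 257.2 = 211.9115
M1: Pc = R·M1+t = (+0.40580, -0.14433, +1.08442); u = 528.5·(+0.40580)/1.08442 + 316.5 = 514.2715, v = 639.0·(-0.14433)/1.08442 + 257.2 = 172.1519
M2: Pc = R·M2+t = (+0.35780, -0.34014, +1.15619); u = 528.5·(+0.35780)/1.15619 + 316.5 = 480.0534, v = 639.0·(-0.34014)/1.15619 + 257.2 = 69.2133
M3: Pc = R·M3+t = (+0.15820, -0.27567, +1.19858); u = 528.5·(+0.15820)/1.19858 + 316.5 = 386.2550, v = 639.0·(-0.27567)/1.19858 + 257.2 = 110.2328

c0=(413.21, 211.91) c1=(514.27, 172.15) c2=(480.05, 69.21) c3=(386.26, 110.23)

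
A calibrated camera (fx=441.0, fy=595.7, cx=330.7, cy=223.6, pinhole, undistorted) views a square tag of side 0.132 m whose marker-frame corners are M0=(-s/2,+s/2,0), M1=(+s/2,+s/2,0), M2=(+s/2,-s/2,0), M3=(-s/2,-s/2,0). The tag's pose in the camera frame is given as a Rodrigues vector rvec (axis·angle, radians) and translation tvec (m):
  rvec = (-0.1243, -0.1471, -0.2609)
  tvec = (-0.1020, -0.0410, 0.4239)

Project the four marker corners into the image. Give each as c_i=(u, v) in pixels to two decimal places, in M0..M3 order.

c0=(170.63, 280.15) c1=(308.62, 231.88) c2=(274.29, 60.82) c3=(139.04, 98.89)

Intrinsics K: fx=441.0, fy=595.7, cx=330.7, cy=223.6
Marker side s = 0.132 m; corners in marker frame (Z=0):
  M0 = (-0.0660, +0.0660, 0)
  M1 = (+0.0660, +0.0660, 0)
  M2 = (+0.0660, -0.0660, 0)
  M3 = (-0.0660, -0.0660, 0)
rvec = (-0.1243, -0.1471, -0.2609), |rvec| = θ = 0.32428 rad = 18.580°
Rodrigues: sinθ=0.31863, 1−cosθ=0.05212; R = I + sinθ·[k]× + (1−cosθ)·[k]×²:
    [+0.95554 +0.26541 -0.12846]
    [-0.24729 +0.95861 +0.14115]
    [+0.16061 -0.10311 +0.98162]
t = (-0.1020, -0.0410, 0.4239) m
M0: Pc = R·M0+t = (-0.14755, +0.03859, +0.40649); u = 441.0·(-0.14755)/0.40649 + 330.7 = 170.6271, v = 595.7·(+0.03859)/0.40649 + 223.6 = 280.1505
M1: Pc = R·M1+t = (-0.02142, +0.00595, +0.42769); u = 441.0·(-0.02142)/0.42769 + 330.7 = 308.6166, v = 595.7·(+0.00595)/0.42769 + 223.6 = 231.8829
M2: Pc = R·M2+t = (-0.05645, -0.12059, +0.44131); u = 441.0·(-0.05645)/0.44131 + 330.7 = 274.2873, v = 595.7·(-0.12059)/0.44131 + 223.6 = 60.8219
M3: Pc = R·M3+t = (-0.18258, -0.08795, +0.42011); u = 441.0·(-0.18258)/0.42011 + 330.7 = 139.0360, v = 595.7·(-0.08795)/0.42011 + 223.6 = 98.8933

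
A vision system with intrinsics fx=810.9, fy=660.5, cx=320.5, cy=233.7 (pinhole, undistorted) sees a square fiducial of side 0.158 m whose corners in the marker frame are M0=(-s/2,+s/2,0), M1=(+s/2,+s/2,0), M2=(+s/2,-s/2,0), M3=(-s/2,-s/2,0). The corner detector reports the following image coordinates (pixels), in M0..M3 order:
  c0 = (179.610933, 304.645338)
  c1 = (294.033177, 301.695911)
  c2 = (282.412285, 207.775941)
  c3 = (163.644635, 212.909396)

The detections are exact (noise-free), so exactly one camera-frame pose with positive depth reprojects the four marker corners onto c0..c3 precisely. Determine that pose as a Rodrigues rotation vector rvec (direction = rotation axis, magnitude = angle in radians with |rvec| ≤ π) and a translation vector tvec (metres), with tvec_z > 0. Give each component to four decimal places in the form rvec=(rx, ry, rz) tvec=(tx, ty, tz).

rvec=(0.2787, 0.1404, -0.0668) tvec=(-0.1199, 0.0388, 1.0680)

Intrinsics K: fx=810.9, fy=660.5, cx=320.5, cy=233.7
Marker side s = 0.158 m; corners in marker frame (Z=0):
  M0 = (-0.0790, +0.0790, 0)
  M1 = (+0.0790, +0.0790, 0)
  M2 = (+0.0790, -0.0790, 0)
  M3 = (-0.0790, -0.0790, 0)
Detected image corners:
  c0 = (179.610933, 304.645338) px
  c1 = (294.033177, 301.695911) px
  c2 = (282.412285, 207.775941) px
  c3 = (163.644635, 212.909396) px
Planar DLT: solve 8×8 A·h = b for H (H[2,2]=1):
  H  [+705.95525 +145.43796 +229.42743]
  H  [-60.85536 +652.19713 +257.70340]
  H  [-0.13793 +0.25220 +1.00000]
B = K⁻¹H; ‖b₁‖=0.936327, ‖b₂‖=0.936327; λ = 2/(‖b₁‖+‖b₂‖) = 1.068003, sign → tz>0 ⇒ λ=+1.068003
r₁ = λ·B[:,0] = (+0.98801,-0.04628,-0.14731); r₂ = λ·B[:,1] = (+0.08509,+0.95928,+0.26935)
r₃ = r₁×r₂ = (+0.12884,-0.27865,+0.95171); SVD([r₁ r₂ r₃]) → R = UVᵀ:
  R  [+0.98801 +0.08509 +0.12884]
  R  [-0.04628 +0.95928 -0.27865]
  R  [-0.14731 +0.26935 +0.95171]
t = (-0.11995, +0.03881, +1.06800) m
tr R = 2.898993; θ = arccos((tr R − 1)/2) = 0.319170 rad = 18.287°
axis k = ((R−Rᵀ)₃₂, (R−Rᵀ)₁₃, (R−Rᵀ)₂₁) / (2 sinθ) = (+0.873233, +0.440046, -0.209339)
rvec = θ·k = (+0.278709, +0.140449, -0.066815)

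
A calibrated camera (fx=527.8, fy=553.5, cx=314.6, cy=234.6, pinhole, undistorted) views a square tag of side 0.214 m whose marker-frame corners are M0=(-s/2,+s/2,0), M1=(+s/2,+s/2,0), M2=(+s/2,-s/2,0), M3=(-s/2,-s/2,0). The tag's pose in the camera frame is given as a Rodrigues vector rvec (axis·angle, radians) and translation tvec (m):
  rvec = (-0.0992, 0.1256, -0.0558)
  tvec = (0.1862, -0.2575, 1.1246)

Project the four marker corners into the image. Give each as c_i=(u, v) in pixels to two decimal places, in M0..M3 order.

c0=(354.64, 163.57) c1=(457.26, 155.24) c2=(449.51, 51.94) c3=(349.03, 62.47)

Intrinsics K: fx=527.8, fy=553.5, cx=314.6, cy=234.6
Marker side s = 0.214 m; corners in marker frame (Z=0):
  M0 = (-0.1070, +0.1070, 0)
  M1 = (+0.1070, +0.1070, 0)
  M2 = (+0.1070, -0.1070, 0)
  M3 = (-0.1070, -0.1070, 0)
rvec = (-0.0992, 0.1256, -0.0558), |rvec| = θ = 0.16950 rad = 9.712°
Rodrigues: sinθ=0.16869, 1−cosθ=0.01433; R = I + sinθ·[k]× + (1−cosθ)·[k]×²:
    [+0.99058 +0.04932 +0.12776]
    [-0.06175 +0.99354 +0.09523]
    [-0.12224 -0.10222 +0.98722]
t = (0.1862, -0.2575, 1.1246) m
M0: Pc = R·M0+t = (+0.08549, -0.14458, +1.12674); u = 527.8·(+0.08549)/1.12674 + 314.6 = 354.6439, v = 553.5·(-0.14458)/1.12674 + 234.6 = 163.5745
M1: Pc = R·M1+t = (+0.29747, -0.15780, +1.10058); u = 527.8·(+0.29747)/1.10058 + 314.6 = 457.2554, v = 553.5·(-0.15780)/1.10058 + 234.6 = 155.2407
M2: Pc = R·M2+t = (+0.28691, -0.37042, +1.12246); u = 527.8·(+0.28691)/1.12246 + 314.6 = 449.5125, v = 553.5·(-0.37042)/1.12246 + 234.6 = 51.9428
M3: Pc = R·M3+t = (+0.07493, -0.35720, +1.14862); u = 527.8·(+0.07493)/1.14862 + 314.6 = 349.0315, v = 553.5·(-0.35720)/1.14862 + 234.6 = 62.4704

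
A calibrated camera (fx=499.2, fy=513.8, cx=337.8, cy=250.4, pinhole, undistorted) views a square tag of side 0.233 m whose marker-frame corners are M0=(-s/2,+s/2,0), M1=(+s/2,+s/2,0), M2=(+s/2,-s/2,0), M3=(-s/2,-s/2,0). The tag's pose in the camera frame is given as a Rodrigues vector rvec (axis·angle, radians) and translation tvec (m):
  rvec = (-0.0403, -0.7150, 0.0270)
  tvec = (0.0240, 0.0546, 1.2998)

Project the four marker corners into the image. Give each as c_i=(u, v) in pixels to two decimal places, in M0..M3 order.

Intrinsics K: fx=499.2, fy=513.8, cx=337.8, cy=250.4
Marker side s = 0.233 m; corners in marker frame (Z=0):
  M0 = (-0.1165, +0.1165, 0)
  M1 = (+0.1165, +0.1165, 0)
  M2 = (+0.1165, -0.1165, 0)
  M3 = (-0.1165, -0.1165, 0)
rvec = (-0.0403, -0.7150, 0.0270), |rvec| = θ = 0.71664 rad = 41.061°
Rodrigues: sinθ=0.65686, 1−cosθ=0.24599; R = I + sinθ·[k]× + (1−cosθ)·[k]×²:
    [+0.75479 -0.01095 -0.65587]
    [+0.03855 +0.99887 +0.02769]
    [+0.65483 -0.04618 +0.75436]
t = (0.0240, 0.0546, 1.2998) m
M0: Pc = R·M0+t = (-0.06521, +0.16648, +1.21813); u = 499.2·(-0.06521)/1.21813 + 337.8 = 311.0770, v = 513.8·(+0.16648)/1.21813 + 250.4 = 320.6192
M1: Pc = R·M1+t = (+0.11066, +0.17546, +1.37071); u = 499.2·(+0.11066)/1.37071 + 337.8 = 378.1007, v = 513.8·(+0.17546)/1.37071 + 250.4 = 316.1698
M2: Pc = R·M2+t = (+0.11321, -0.05728, +1.38147); u = 499.2·(+0.11321)/1.38147 + 337.8 = 378.7085, v = 513.8·(-0.05728)/1.38147 + 250.4 = 229.0971
M3: Pc = R·M3+t = (-0.06266, -0.06626, +1.22889); u = 499.2·(-0.06266)/1.22889 + 337.8 = 312.3471, v = 513.8·(-0.06626)/1.22889 + 250.4 = 222.6969

c0=(311.08, 320.62) c1=(378.10, 316.17) c2=(378.71, 229.10) c3=(312.35, 222.70)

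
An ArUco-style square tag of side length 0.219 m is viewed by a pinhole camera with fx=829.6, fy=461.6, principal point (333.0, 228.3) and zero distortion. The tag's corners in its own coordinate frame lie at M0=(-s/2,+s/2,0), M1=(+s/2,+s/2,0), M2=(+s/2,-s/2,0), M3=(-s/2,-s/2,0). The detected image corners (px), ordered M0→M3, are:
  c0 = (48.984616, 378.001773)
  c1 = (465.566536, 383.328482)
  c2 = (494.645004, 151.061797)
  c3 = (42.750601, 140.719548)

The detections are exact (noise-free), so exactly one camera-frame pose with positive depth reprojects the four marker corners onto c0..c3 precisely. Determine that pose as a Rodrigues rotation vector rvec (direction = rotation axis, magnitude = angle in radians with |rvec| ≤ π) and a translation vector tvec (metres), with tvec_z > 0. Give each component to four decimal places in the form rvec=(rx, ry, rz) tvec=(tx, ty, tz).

Intrinsics K: fx=829.6, fy=461.6, cx=333.0, cy=228.3
Marker side s = 0.219 m; corners in marker frame (Z=0):
  M0 = (-0.1095, +0.1095, 0)
  M1 = (+0.1095, +0.1095, 0)
  M2 = (+0.1095, -0.1095, 0)
  M3 = (-0.1095, -0.1095, 0)
Detected image corners:
  c0 = (48.984616, 378.001773) px
  c1 = (465.566536, 383.328482) px
  c2 = (494.645004, 151.061797) px
  c3 = (42.750601, 140.719548) px
Planar DLT: solve 8×8 A·h = b for H (H[2,2]=1):
  H  [+2001.90049 +45.33514 +264.77588]
  H  [+57.70595 +1170.27412 +268.11616]
  H  [+0.08508 +0.37356 +1.00000]
B = K⁻¹H; ‖b₁‖=2.381904, ‖b₂‖=2.381904; λ = 2/(‖b₁‖+‖b₂‖) = 0.419832, sign → tz>0 ⇒ λ=+0.419832
r₁ = λ·B[:,0] = (+0.99876,+0.03482,+0.03572); r₂ = λ·B[:,1] = (-0.04001,+0.98681,+0.15683)
r₃ = r₁×r₂ = (-0.02979,-0.15807,+0.98698); SVD([r₁ r₂ r₃]) → R = UVᵀ:
  R  [+0.99876 -0.04001 -0.02979]
  R  [+0.03482 +0.98681 -0.15807]
  R  [+0.03572 +0.15683 +0.98698]
t = (-0.03453, +0.03621, +0.41983) m
tr R = 2.972548; θ = arccos((tr R − 1)/2) = 0.165877 rad = 9.504°
axis k = ((R−Rᵀ)₃₂, (R−Rᵀ)₁₃, (R−Rᵀ)₂₁) / (2 sinθ) = (+0.953575, -0.198373, +0.226591)
rvec = θ·k = (+0.158176, -0.032905, +0.037586)

rvec=(0.1582, -0.0329, 0.0376) tvec=(-0.0345, 0.0362, 0.4198)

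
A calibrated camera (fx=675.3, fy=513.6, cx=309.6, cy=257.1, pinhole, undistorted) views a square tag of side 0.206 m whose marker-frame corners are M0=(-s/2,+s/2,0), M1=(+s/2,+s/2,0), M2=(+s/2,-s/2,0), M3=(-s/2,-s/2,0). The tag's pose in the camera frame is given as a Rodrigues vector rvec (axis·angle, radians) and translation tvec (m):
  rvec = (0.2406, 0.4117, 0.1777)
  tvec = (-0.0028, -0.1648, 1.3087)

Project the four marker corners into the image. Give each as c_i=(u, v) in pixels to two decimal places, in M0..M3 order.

c0=(256.44, 223.91) c1=(349.95, 239.77) c2=(365.35, 157.60) c3=(267.06, 145.87)

Intrinsics K: fx=675.3, fy=513.6, cx=309.6, cy=257.1
Marker side s = 0.206 m; corners in marker frame (Z=0):
  M0 = (-0.1030, +0.1030, 0)
  M1 = (+0.1030, +0.1030, 0)
  M2 = (+0.1030, -0.1030, 0)
  M3 = (-0.1030, -0.1030, 0)
rvec = (0.2406, 0.4117, 0.1777), |rvec| = θ = 0.50888 rad = 29.157°
Rodrigues: sinθ=0.48720, 1−cosθ=0.12671; R = I + sinθ·[k]× + (1−cosθ)·[k]×²:
    [+0.90161 -0.12166 +0.41508]
    [+0.21860 +0.95622 -0.19455]
    [-0.37324 +0.26615 +0.88874]
t = (-0.0028, -0.1648, 1.3087) m
M0: Pc = R·M0+t = (-0.10820, -0.08882, +1.37456); u = 675.3·(-0.10820)/1.37456 + 309.6 = 256.4442, v = 513.6·(-0.08882)/1.37456 + 257.1 = 223.9110
M1: Pc = R·M1+t = (+0.07754, -0.04379, +1.29767); u = 675.3·(+0.07754)/1.29767 + 309.6 = 349.9489, v = 513.6·(-0.04379)/1.29767 + 257.1 = 239.7672
M2: Pc = R·M2+t = (+0.10260, -0.24078, +1.24284); u = 675.3·(+0.10260)/1.24284 + 309.6 = 365.3464, v = 513.6·(-0.24078)/1.24284 + 257.1 = 157.6004
M3: Pc = R·M3+t = (-0.08314, -0.28581, +1.31973); u = 675.3·(-0.08314)/1.31973 + 309.6 = 267.0601, v = 513.6·(-0.28581)/1.31973 + 257.1 = 145.8726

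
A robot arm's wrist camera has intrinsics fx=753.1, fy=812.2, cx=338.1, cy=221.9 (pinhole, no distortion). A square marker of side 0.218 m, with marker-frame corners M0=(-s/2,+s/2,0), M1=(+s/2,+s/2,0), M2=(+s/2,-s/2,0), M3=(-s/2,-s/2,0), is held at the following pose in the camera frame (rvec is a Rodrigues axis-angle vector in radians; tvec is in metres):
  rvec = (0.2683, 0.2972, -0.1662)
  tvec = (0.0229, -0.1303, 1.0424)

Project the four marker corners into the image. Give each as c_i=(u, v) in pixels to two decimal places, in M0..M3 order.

c0=(298.43, 212.05) c1=(445.51, 190.55) c2=(417.67, 17.61) c3=(265.18, 51.28)

Intrinsics K: fx=753.1, fy=812.2, cx=338.1, cy=221.9
Marker side s = 0.218 m; corners in marker frame (Z=0):
  M0 = (-0.1090, +0.1090, 0)
  M1 = (+0.1090, +0.1090, 0)
  M2 = (+0.1090, -0.1090, 0)
  M3 = (-0.1090, -0.1090, 0)
rvec = (0.2683, 0.2972, -0.1662), |rvec| = θ = 0.43351 rad = 24.839°
Rodrigues: sinθ=0.42006, 1−cosθ=0.09251; R = I + sinθ·[k]× + (1−cosθ)·[k]×²:
    [+0.94293 +0.20029 +0.26603]
    [-0.12179 +0.95097 -0.28429]
    [-0.30993 +0.23566 +0.92109]
t = (0.0229, -0.1303, 1.0424) m
M0: Pc = R·M0+t = (-0.05805, -0.01337, +1.10187); u = 753.1·(-0.05805)/1.10187 + 338.1 = 298.4262, v = 812.2·(-0.01337)/1.10187 + 221.9 = 212.0459
M1: Pc = R·M1+t = (+0.14751, -0.03992, +1.03431); u = 753.1·(+0.14751)/1.03431 + 338.1 = 445.5059, v = 812.2·(-0.03992)/1.03431 + 221.9 = 190.5526
M2: Pc = R·M2+t = (+0.10385, -0.24723, +0.98293); u = 753.1·(+0.10385)/0.98293 + 338.1 = 417.6655, v = 812.2·(-0.24723)/0.98293 + 221.9 = 17.6116
M3: Pc = R·M3+t = (-0.10171, -0.22068, +1.05049); u = 753.1·(-0.10171)/1.05049 + 338.1 = 265.1835, v = 812.2·(-0.22068)/1.05049 + 221.9 = 51.2789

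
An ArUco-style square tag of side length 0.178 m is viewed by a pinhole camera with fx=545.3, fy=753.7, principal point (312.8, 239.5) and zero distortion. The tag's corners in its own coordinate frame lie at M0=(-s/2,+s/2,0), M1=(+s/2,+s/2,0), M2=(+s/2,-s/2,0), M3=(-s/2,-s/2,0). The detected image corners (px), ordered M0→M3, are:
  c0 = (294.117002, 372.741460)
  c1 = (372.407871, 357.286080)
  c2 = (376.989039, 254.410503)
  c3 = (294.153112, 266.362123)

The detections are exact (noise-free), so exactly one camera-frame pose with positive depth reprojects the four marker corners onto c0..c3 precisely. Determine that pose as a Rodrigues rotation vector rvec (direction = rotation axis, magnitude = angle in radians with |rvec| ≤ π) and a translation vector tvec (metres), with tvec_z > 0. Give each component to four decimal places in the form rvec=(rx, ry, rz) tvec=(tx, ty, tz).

rvec=(0.3789, -0.2820, -0.0408) tvec=(0.0471, 0.1133, 1.1451)

Intrinsics K: fx=545.3, fy=753.7, cx=312.8, cy=239.5
Marker side s = 0.178 m; corners in marker frame (Z=0):
  M0 = (-0.0890, +0.0890, 0)
  M1 = (+0.0890, +0.0890, 0)
  M2 = (+0.0890, -0.0890, 0)
  M3 = (-0.0890, -0.0890, 0)
Detected image corners:
  c0 = (294.117002, 372.741460) px
  c1 = (372.407871, 357.286080) px
  c2 = (376.989039, 254.410503) px
  c3 = (294.153112, 266.362123) px
Planar DLT: solve 8×8 A·h = b for H (H[2,2]=1):
  H  [+529.32252 +94.96838 +335.20992]
  H  [-5.18851 +688.76655 +314.06589]
  H  [+0.23051 +0.32355 +1.00000]
B = K⁻¹H; ‖b₁‖=0.873265, ‖b₂‖=0.873265; λ = 2/(‖b₁‖+‖b₂‖) = 1.145128, sign → tz>0 ⇒ λ=+1.145128
r₁ = λ·B[:,0] = (+0.96016,-0.09176,+0.26396); r₂ = λ·B[:,1] = (-0.01310,+0.92874,+0.37050)
r₃ = r₁×r₂ = (-0.27915,-0.35920,+0.89053); SVD([r₁ r₂ r₃]) → R = UVᵀ:
  R  [+0.96016 -0.01310 -0.27915]
  R  [-0.09176 +0.92874 -0.35920]
  R  [+0.26396 +0.37050 +0.89053]
t = (+0.04706, +0.11329, +1.14513) m
tr R = 2.779428; θ = arccos((tr R − 1)/2) = 0.474078 rad = 27.163°
axis k = ((R−Rᵀ)₃₂, (R−Rᵀ)₁₃, (R−Rᵀ)₂₁) / (2 sinθ) = (+0.799208, -0.594848, -0.086155)
rvec = θ·k = (+0.378887, -0.282004, -0.040844)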